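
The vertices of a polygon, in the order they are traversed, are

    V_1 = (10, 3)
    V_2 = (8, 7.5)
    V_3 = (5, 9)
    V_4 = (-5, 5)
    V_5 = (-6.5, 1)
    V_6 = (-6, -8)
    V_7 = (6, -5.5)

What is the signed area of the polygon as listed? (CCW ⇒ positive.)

Apply the shoelace formula: 2A = Σ (x_i·y_{i+1} − x_{i+1}·y_i), indices taken mod 7.
V_1→V_2: (10)(7.5) − (8)(3) = 51
V_2→V_3: (8)(9) − (5)(7.5) = 34.5
V_3→V_4: (5)(5) − (-5)(9) = 70
V_4→V_5: (-5)(1) − (-6.5)(5) = 27.5
V_5→V_6: (-6.5)(-8) − (-6)(1) = 58
V_6→V_7: (-6)(-5.5) − (6)(-8) = 81
V_7→V_1: (6)(3) − (10)(-5.5) = 73
Σ = 395
Signed area = Σ/2 = 197.5 (positive ⇒ counter-clockwise traversal).

197.5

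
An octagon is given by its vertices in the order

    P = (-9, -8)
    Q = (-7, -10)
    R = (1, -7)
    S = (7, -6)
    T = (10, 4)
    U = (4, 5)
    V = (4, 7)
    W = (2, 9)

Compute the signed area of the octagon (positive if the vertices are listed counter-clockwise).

P→Q: (-9)(-10) − (-7)(-8) = 34
Q→R: (-7)(-7) − (1)(-10) = 59
R→S: (1)(-6) − (7)(-7) = 43
S→T: (7)(4) − (10)(-6) = 88
T→U: (10)(5) − (4)(4) = 34
U→V: (4)(7) − (4)(5) = 8
V→W: (4)(9) − (2)(7) = 22
W→P: (2)(-8) − (-9)(9) = 65
Σ = 353
Signed area = Σ/2 = 176.5 (positive ⇒ counter-clockwise traversal).

176.5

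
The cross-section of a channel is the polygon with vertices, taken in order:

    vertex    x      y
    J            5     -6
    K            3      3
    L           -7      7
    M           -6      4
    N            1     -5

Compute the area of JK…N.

Apply the shoelace formula: 2A = Σ (x_i·y_{i+1} − x_{i+1}·y_i), indices taken mod 5.
Cross-terms: 33, 42, 14, 26, 19  ⇒  Σ = 134
Area = |Σ|/2 = 67.

67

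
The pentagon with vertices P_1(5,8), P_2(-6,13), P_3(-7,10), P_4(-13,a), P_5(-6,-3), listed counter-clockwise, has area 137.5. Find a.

Write out the shoelace sum; only the two edges meeting at P_4 involve a:
2·Area = [((-7)·a − (-13)·10) + ((-13)·(-3) − (-6)·a)] + 111
       = -1·a + 280 = 275
⇒ a = 5.

5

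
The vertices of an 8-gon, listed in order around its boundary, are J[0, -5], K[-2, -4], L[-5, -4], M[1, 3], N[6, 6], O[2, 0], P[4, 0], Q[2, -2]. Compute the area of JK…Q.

37.5

Cross-terms: -10, -12, -11, -12, -12, 0, -8, -10  ⇒  Σ = -75
Area = |Σ|/2 = 37.5.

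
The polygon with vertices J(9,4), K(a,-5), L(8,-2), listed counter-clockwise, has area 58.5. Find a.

The doubled signed area Σ (x_i y_{i+1} − x_{i+1} y_i) is linear in a.
With a=0 it equals 45; the coefficient of a is -6 (from the two edges through K).
So -6·a + 45 = 2·58.5 = 117 ⇒ a = -12.

-12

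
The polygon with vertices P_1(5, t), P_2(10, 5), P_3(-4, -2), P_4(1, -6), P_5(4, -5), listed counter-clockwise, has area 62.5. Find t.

Write out the shoelace sum; only the two edges meeting at P_1 involve t:
2·Area = [(4·t − 5·(-5)) + (5·5 − 10·t)] + 45
       = -6·t + 95 = 125
⇒ t = -5.

-5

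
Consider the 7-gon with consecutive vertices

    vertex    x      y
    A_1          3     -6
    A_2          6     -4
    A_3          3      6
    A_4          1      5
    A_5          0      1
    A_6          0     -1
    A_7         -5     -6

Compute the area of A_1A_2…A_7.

62.5

Σ = (24) + (48) + (9) + (1) + (0) + (-5) + (48) = 125
Area = |Σ|/2 = 62.5.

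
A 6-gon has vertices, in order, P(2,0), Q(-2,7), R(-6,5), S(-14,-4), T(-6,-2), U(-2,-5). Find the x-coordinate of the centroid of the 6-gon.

-202/45

Apply Gauss's area formula. First the cross-terms c_i = x_i·y_{i+1} − x_{i+1}·y_i:
  14, 32, 94, 4, 26, 10  ⇒  2A = 180, A = 90.
Then Σ (x_i + x_{i+1})·c_i = -2424, so x̄ = -2424 / (6·90) = -202/45.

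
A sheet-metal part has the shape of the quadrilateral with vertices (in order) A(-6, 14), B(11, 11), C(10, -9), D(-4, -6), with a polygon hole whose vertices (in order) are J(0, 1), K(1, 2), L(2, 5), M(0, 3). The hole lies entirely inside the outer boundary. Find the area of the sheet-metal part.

305.5

Outer boundary:
Apply Gauss's area formula: 2A = Σ (x_i·y_{i+1} − x_{i+1}·y_i), indices taken mod 4.
Cross-terms: -220, -209, -96, -92  ⇒  Σ = -617
Area = |Σ|/2 = 308.5.
Hole:
Apply the shoelace formula: 2A = Σ (x_i·y_{i+1} − x_{i+1}·y_i), indices taken mod 4.
Σ = (-1) + (1) + (6) + (0) = 6
Area = |Σ|/2 = 3.
Net area = 308.5 − 3 = 305.5.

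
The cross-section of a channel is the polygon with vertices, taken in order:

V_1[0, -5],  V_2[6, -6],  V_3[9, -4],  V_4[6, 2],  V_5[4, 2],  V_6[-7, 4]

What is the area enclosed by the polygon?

V_1→V_2: (0)(-6) − (6)(-5) = 30
V_2→V_3: (6)(-4) − (9)(-6) = 30
V_3→V_4: (9)(2) − (6)(-4) = 42
V_4→V_5: (6)(2) − (4)(2) = 4
V_5→V_6: (4)(4) − (-7)(2) = 30
V_6→V_1: (-7)(-5) − (0)(4) = 35
Σ = 171
Area = |Σ|/2 = 85.5.

85.5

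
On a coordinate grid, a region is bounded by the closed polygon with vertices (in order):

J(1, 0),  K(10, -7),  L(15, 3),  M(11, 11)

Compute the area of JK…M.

124.5

Apply the shoelace formula: 2A = Σ (x_i·y_{i+1} − x_{i+1}·y_i), indices taken mod 4.
Cross-terms: -7, 135, 132, -11  ⇒  Σ = 249
Area = |Σ|/2 = 124.5.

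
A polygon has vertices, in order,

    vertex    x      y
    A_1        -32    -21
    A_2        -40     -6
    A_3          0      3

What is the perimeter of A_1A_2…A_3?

98

|A_1A_2| = √((-8)² + (15)²) = √289 = 17
|A_2A_3| = √((40)² + (9)²) = √1681 = 41
|A_3A_1| = √((-32)² + (-24)²) = √1600 = 40
Perimeter = 17 + 41 + 40 = 98.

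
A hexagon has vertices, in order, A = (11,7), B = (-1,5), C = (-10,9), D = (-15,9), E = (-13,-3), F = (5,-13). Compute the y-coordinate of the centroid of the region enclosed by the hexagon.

-19/42

Apply the shoelace (surveyor's) formula. First the cross-terms c_i = x_i·y_{i+1} − x_{i+1}·y_i:
  62, 41, 45, 162, 184, 178  ⇒  2A = 672, A = 336.
Then Σ (y_i + y_{i+1})·c_i = -912, so ȳ = -912 / (6·336) = -19/42.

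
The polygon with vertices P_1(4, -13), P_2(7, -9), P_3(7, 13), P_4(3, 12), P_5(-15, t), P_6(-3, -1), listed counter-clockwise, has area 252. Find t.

2

The doubled signed area Σ (x_i y_{i+1} − x_{i+1} y_i) is linear in t.
With t=0 it equals 492; the coefficient of t is 6 (from the two edges through P_5).
So 6·t + 492 = 2·252 = 504 ⇒ t = 2.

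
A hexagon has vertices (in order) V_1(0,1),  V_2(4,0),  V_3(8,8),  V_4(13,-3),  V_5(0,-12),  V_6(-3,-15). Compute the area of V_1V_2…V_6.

147.5

Cross-terms: -4, 32, -128, -156, -36, -3  ⇒  Σ = -295
Area = |Σ|/2 = 147.5.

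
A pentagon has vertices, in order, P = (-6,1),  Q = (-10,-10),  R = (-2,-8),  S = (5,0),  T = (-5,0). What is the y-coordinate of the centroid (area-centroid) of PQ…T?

-37/9

Apply the surveyor's formula. First the cross-terms c_i = x_i·y_{i+1} − x_{i+1}·y_i:
  70, 60, 40, 0, -5  ⇒  2A = 165, A = 82.5.
Then Σ (y_i + y_{i+1})·c_i = -2035, so ȳ = -2035 / (6·82.5) = -37/9.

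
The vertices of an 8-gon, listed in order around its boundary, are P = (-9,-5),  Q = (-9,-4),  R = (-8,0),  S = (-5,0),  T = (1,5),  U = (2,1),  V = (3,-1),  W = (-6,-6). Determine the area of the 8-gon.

Apply the surveyor's formula: 2A = Σ (x_i·y_{i+1} − x_{i+1}·y_i), indices taken mod 8.
Cross-terms: -9, -32, 0, -25, -9, -5, -24, -24  ⇒  Σ = -128
Area = |Σ|/2 = 64.

64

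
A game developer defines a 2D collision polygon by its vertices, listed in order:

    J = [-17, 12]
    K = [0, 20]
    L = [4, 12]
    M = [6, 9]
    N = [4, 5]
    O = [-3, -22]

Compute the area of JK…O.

472.5

Apply the shoelace formula: 2A = Σ (x_i·y_{i+1} − x_{i+1}·y_i), indices taken mod 6.
J→K: (-17)(20) − (0)(12) = -340
K→L: (0)(12) − (4)(20) = -80
L→M: (4)(9) − (6)(12) = -36
M→N: (6)(5) − (4)(9) = -6
N→O: (4)(-22) − (-3)(5) = -73
O→J: (-3)(12) − (-17)(-22) = -410
Σ = -945
Area = |Σ|/2 = 472.5.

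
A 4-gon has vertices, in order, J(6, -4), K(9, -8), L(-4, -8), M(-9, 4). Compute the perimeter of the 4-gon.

48

|JK| = √((3)² + (-4)²) = √25 = 5
|KL| = √((-13)² + (0)²) = √169 = 13
|LM| = √((-5)² + (12)²) = √169 = 13
|MJ| = √((15)² + (-8)²) = √289 = 17
Perimeter = 5 + 13 + 13 + 17 = 48.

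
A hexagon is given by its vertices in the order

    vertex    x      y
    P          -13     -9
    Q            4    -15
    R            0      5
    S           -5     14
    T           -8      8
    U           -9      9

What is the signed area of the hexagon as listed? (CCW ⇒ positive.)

Σ = (231) + (20) + (25) + (72) + (0) + (198) = 546
Signed area = Σ/2 = 273 (positive ⇒ counter-clockwise traversal).

273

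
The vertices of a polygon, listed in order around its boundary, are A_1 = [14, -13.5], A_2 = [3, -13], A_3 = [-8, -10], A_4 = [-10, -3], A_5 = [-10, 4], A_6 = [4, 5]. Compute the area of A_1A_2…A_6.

305.75

Apply Gauss's area formula: 2A = Σ (x_i·y_{i+1} − x_{i+1}·y_i), indices taken mod 6.
Cross-terms: -141.5, -134, -76, -70, -66, -124  ⇒  Σ = -611.5
Area = |Σ|/2 = 305.75.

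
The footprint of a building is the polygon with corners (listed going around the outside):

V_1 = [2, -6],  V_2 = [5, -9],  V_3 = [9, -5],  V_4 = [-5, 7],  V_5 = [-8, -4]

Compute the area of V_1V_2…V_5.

119

Cross-terms: 12, 56, 38, 76, 56  ⇒  Σ = 238
Area = |Σ|/2 = 119.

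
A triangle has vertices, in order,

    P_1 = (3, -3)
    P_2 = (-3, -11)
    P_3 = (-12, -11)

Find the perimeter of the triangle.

|P_1P_2| = √((-6)² + (-8)²) = √100 = 10
|P_2P_3| = √((-9)² + (0)²) = √81 = 9
|P_3P_1| = √((15)² + (8)²) = √289 = 17
Perimeter = 10 + 9 + 17 = 36.

36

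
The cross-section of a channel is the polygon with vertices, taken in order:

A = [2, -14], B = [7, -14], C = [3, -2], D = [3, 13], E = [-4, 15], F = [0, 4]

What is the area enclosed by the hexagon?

108

A→B: (2)(-14) − (7)(-14) = 70
B→C: (7)(-2) − (3)(-14) = 28
C→D: (3)(13) − (3)(-2) = 45
D→E: (3)(15) − (-4)(13) = 97
E→F: (-4)(4) − (0)(15) = -16
F→A: (0)(-14) − (2)(4) = -8
Σ = 216
Area = |Σ|/2 = 108.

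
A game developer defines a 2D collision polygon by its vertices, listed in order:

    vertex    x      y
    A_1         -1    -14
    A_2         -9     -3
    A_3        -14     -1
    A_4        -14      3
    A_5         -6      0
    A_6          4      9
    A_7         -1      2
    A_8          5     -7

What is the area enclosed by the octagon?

Cross-terms: -123, -33, -56, 18, -54, 17, -3, -77  ⇒  Σ = -311
Area = |Σ|/2 = 155.5.

155.5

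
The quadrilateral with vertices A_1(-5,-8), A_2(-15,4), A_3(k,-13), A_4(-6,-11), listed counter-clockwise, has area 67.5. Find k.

-11

Write out the shoelace sum; only the two edges meeting at A_3 involve k:
2·Area = [((-15)·(-13) − k·4) + (k·(-11) − (-6)·(-13))] + -147
       = -15·k + -30 = 135
⇒ k = -11.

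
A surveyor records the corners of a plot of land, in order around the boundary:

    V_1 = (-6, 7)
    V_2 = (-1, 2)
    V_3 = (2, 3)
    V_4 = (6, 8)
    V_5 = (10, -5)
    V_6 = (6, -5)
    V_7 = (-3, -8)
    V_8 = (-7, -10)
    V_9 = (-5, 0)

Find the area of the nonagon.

159

Apply the shoelace (surveyor's) formula: 2A = Σ (x_i·y_{i+1} − x_{i+1}·y_i), indices taken mod 9.
Σ = (-5) + (-7) + (-2) + (-110) + (-20) + (-63) + (-26) + (-50) + (-35) = -318
Area = |Σ|/2 = 159.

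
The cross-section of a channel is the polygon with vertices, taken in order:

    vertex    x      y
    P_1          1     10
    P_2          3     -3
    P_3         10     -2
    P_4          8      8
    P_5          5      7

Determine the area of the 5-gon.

Apply Gauss's area formula: 2A = Σ (x_i·y_{i+1} − x_{i+1}·y_i), indices taken mod 5.
Cross-terms: -33, 24, 96, 16, 43  ⇒  Σ = 146
Area = |Σ|/2 = 73.

73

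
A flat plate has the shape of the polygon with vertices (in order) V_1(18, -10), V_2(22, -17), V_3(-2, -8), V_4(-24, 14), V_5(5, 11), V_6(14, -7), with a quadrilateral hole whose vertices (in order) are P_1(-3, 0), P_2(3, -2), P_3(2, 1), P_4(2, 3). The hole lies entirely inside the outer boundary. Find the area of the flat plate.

513.5

Outer boundary:
Σ = (-86) + (-210) + (-220) + (-334) + (-189) + (-14) = -1053
Area = |Σ|/2 = 526.5.
Hole:
Apply the surveyor's formula: 2A = Σ (x_i·y_{i+1} − x_{i+1}·y_i), indices taken mod 4.
Σ = (6) + (7) + (4) + (9) = 26
Area = |Σ|/2 = 13.
Net area = 526.5 − 13 = 513.5.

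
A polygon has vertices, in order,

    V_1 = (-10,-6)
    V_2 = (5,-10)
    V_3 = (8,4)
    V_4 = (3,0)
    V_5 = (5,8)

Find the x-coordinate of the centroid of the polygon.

115/219

Apply the shoelace formula. First the cross-terms c_i = x_i·y_{i+1} − x_{i+1}·y_i:
  130, 100, -12, 24, 50  ⇒  2A = 292, A = 146.
Then Σ (x_i + x_{i+1})·c_i = 460, so x̄ = 460 / (6·146) = 115/219.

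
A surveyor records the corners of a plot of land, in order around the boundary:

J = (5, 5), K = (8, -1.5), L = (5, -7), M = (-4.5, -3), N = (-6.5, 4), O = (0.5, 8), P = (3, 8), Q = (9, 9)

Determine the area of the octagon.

Apply the shoelace (surveyor's) formula: 2A = Σ (x_i·y_{i+1} − x_{i+1}·y_i), indices taken mod 8.
Σ = (-47.5) + (-48.5) + (-46.5) + (-37.5) + (-54) + (-20) + (-45) + (0) = -299
Area = |Σ|/2 = 149.5.

149.5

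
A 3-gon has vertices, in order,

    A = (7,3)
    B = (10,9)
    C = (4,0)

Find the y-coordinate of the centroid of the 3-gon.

Apply Gauss's area formula. First the cross-terms c_i = x_i·y_{i+1} − x_{i+1}·y_i:
  33, -36, 12  ⇒  2A = 9, A = 4.5.
Then Σ (y_i + y_{i+1})·c_i = 108, so ȳ = 108 / (6·4.5) = 4.

4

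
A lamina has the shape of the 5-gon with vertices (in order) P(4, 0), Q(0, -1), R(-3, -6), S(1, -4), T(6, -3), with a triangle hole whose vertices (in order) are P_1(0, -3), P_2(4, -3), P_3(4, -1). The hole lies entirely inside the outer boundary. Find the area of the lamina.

18

Outer boundary:
Apply Gauss's area formula: 2A = Σ (x_i·y_{i+1} − x_{i+1}·y_i), indices taken mod 5.
Σ = (-4) + (-3) + (18) + (21) + (12) = 44
Area = |Σ|/2 = 22.
Hole:
Cross-terms: 12, 8, -12  ⇒  Σ = 8
Area = |Σ|/2 = 4.
Net area = 22 − 4 = 18.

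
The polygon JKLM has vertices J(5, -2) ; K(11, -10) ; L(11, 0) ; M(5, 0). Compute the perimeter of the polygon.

|JK| = √((6)² + (-8)²) = √100 = 10
|KL| = √((0)² + (10)²) = √100 = 10
|LM| = √((-6)² + (0)²) = √36 = 6
|MJ| = √((0)² + (-2)²) = √4 = 2
Perimeter = 10 + 10 + 6 + 2 = 28.

28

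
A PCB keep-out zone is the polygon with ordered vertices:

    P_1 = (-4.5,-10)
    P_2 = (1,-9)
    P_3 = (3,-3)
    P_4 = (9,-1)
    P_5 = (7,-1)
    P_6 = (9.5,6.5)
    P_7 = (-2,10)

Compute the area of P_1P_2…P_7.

162.25

Apply the shoelace (surveyor's) formula: 2A = Σ (x_i·y_{i+1} − x_{i+1}·y_i), indices taken mod 7.
P_1→P_2: (-4.5)(-9) − (1)(-10) = 50.5
P_2→P_3: (1)(-3) − (3)(-9) = 24
P_3→P_4: (3)(-1) − (9)(-3) = 24
P_4→P_5: (9)(-1) − (7)(-1) = -2
P_5→P_6: (7)(6.5) − (9.5)(-1) = 55
P_6→P_7: (9.5)(10) − (-2)(6.5) = 108
P_7→P_1: (-2)(-10) − (-4.5)(10) = 65
Σ = 324.5
Area = |Σ|/2 = 162.25.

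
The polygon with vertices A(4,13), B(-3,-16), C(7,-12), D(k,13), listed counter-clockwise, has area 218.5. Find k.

Write out the shoelace sum; only the two edges meeting at D involve k:
2·Area = [(7·13 − k·(-12)) + (k·13 − 4·13)] + 123
       = 25·k + 162 = 437
⇒ k = 11.

11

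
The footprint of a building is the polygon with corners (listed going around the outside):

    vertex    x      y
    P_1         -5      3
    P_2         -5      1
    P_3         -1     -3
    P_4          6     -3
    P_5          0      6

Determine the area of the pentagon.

Apply the shoelace formula: 2A = Σ (x_i·y_{i+1} − x_{i+1}·y_i), indices taken mod 5.
Cross-terms: 10, 16, 21, 36, 30  ⇒  Σ = 113
Area = |Σ|/2 = 56.5.

56.5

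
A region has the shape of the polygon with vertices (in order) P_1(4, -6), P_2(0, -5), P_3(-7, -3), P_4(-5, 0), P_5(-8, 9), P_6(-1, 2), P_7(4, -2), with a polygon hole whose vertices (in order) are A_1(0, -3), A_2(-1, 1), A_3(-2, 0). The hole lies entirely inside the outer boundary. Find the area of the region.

69.5

Outer boundary:
Apply Gauss's area formula: 2A = Σ (x_i·y_{i+1} − x_{i+1}·y_i), indices taken mod 7.
Σ = (-20) + (-35) + (-15) + (-45) + (-7) + (-6) + (-16) = -144
Area = |Σ|/2 = 72.
Hole:
Apply the shoelace formula: 2A = Σ (x_i·y_{i+1} − x_{i+1}·y_i), indices taken mod 3.
Σ = (-3) + (2) + (6) = 5
Area = |Σ|/2 = 2.5.
Net area = 72 − 2.5 = 69.5.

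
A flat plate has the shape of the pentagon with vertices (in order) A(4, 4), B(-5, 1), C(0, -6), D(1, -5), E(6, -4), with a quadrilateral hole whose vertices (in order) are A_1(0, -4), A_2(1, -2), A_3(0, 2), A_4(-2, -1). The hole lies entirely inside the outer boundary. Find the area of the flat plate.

Outer boundary:
Apply the surveyor's formula: 2A = Σ (x_i·y_{i+1} − x_{i+1}·y_i), indices taken mod 5.
Cross-terms: 24, 30, 6, 26, 40  ⇒  Σ = 126
Area = |Σ|/2 = 63.
Hole:
Apply the shoelace (surveyor's) formula: 2A = Σ (x_i·y_{i+1} − x_{i+1}·y_i), indices taken mod 4.
Σ = (4) + (2) + (4) + (8) = 18
Area = |Σ|/2 = 9.
Net area = 63 − 9 = 54.

54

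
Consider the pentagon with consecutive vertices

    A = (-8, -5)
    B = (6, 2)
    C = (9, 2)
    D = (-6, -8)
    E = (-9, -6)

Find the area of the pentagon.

Apply the surveyor's formula: 2A = Σ (x_i·y_{i+1} − x_{i+1}·y_i), indices taken mod 5.
Cross-terms: 14, -6, -60, -36, -3  ⇒  Σ = -91
Area = |Σ|/2 = 45.5.

45.5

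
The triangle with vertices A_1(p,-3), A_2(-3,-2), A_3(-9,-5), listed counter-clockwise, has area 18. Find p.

Write out the shoelace sum; only the two edges meeting at A_1 involve p:
2·Area = [((-9)·(-3) − p·(-5)) + (p·(-2) − (-3)·(-3))] + -3
       = 3·p + 15 = 36
⇒ p = 7.

7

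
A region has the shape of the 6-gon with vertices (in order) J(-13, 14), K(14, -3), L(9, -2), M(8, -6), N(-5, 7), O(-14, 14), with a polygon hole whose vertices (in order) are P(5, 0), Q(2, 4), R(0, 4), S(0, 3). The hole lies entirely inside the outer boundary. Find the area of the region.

Outer boundary:
Apply the surveyor's formula: 2A = Σ (x_i·y_{i+1} − x_{i+1}·y_i), indices taken mod 6.
Σ = (-157) + (-1) + (-38) + (26) + (28) + (-14) = -156
Area = |Σ|/2 = 78.
Hole:
Apply Gauss's area formula: 2A = Σ (x_i·y_{i+1} − x_{i+1}·y_i), indices taken mod 4.
Σ = (20) + (8) + (0) + (-15) = 13
Area = |Σ|/2 = 6.5.
Net area = 78 − 6.5 = 71.5.

71.5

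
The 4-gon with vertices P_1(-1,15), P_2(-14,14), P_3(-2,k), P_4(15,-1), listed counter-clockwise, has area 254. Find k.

-2

The doubled signed area Σ (x_i y_{i+1} − x_{i+1} y_i) is linear in k.
With k=0 it equals 450; the coefficient of k is -29 (from the two edges through P_3).
So -29·k + 450 = 2·254 = 508 ⇒ k = -2.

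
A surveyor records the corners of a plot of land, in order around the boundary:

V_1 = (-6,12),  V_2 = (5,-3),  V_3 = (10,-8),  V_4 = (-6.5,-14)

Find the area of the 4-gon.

203

Apply the shoelace formula: 2A = Σ (x_i·y_{i+1} − x_{i+1}·y_i), indices taken mod 4.
V_1→V_2: (-6)(-3) − (5)(12) = -42
V_2→V_3: (5)(-8) − (10)(-3) = -10
V_3→V_4: (10)(-14) − (-6.5)(-8) = -192
V_4→V_1: (-6.5)(12) − (-6)(-14) = -162
Σ = -406
Area = |Σ|/2 = 203.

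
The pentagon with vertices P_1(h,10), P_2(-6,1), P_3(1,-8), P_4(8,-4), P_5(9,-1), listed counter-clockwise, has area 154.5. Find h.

12

Write out the shoelace sum; only the two edges meeting at P_1 involve h:
2·Area = [(9·10 − h·(-1)) + (h·1 − (-6)·10)] + 135
       = 2·h + 285 = 309
⇒ h = 12.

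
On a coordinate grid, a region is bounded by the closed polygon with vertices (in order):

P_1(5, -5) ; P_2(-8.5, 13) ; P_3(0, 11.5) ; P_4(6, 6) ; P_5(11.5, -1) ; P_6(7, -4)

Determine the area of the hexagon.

Σ = (22.5) + (-97.75) + (-69) + (-75) + (-39) + (-15) = -273.25
Area = |Σ|/2 = 136.625.

136.625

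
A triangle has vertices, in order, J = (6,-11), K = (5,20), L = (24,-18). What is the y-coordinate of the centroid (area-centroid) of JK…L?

-3

Apply the shoelace formula. First the cross-terms c_i = x_i·y_{i+1} − x_{i+1}·y_i:
  175, -570, -156  ⇒  2A = -551, A = -275.5.
Then Σ (y_i + y_{i+1})·c_i = 4959, so ȳ = 4959 / (6·(-275.5)) = -3.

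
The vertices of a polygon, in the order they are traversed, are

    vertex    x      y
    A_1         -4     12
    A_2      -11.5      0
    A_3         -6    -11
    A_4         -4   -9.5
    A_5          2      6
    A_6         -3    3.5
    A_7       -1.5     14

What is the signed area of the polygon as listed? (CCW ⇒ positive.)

Σ = (138) + (126.5) + (13) + (-5) + (25) + (-36.75) + (38) = 298.75
Signed area = Σ/2 = 149.375 (positive ⇒ counter-clockwise traversal).

149.375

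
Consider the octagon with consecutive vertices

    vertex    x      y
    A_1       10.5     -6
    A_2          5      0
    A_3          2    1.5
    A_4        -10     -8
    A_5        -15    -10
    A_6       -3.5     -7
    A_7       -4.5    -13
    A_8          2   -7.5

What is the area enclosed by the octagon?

Apply Gauss's area formula: 2A = Σ (x_i·y_{i+1} − x_{i+1}·y_i), indices taken mod 8.
A_1→A_2: (10.5)(0) − (5)(-6) = 30
A_2→A_3: (5)(1.5) − (2)(0) = 7.5
A_3→A_4: (2)(-8) − (-10)(1.5) = -1
A_4→A_5: (-10)(-10) − (-15)(-8) = -20
A_5→A_6: (-15)(-7) − (-3.5)(-10) = 70
A_6→A_7: (-3.5)(-13) − (-4.5)(-7) = 14
A_7→A_8: (-4.5)(-7.5) − (2)(-13) = 59.75
A_8→A_1: (2)(-6) − (10.5)(-7.5) = 66.75
Σ = 227
Area = |Σ|/2 = 113.5.

113.5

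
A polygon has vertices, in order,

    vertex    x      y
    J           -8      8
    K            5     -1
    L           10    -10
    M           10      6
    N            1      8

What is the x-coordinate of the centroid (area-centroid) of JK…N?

167/39

Apply the shoelace formula. First the cross-terms c_i = x_i·y_{i+1} − x_{i+1}·y_i:
  -32, -40, 160, 74, 72  ⇒  2A = 234, A = 117.
Then Σ (x_i + x_{i+1})·c_i = 3006, so x̄ = 3006 / (6·117) = 167/39.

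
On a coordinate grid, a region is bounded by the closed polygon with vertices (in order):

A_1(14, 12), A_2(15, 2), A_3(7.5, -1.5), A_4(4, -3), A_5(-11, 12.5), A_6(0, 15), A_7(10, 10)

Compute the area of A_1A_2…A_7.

262

Apply the surveyor's formula: 2A = Σ (x_i·y_{i+1} − x_{i+1}·y_i), indices taken mod 7.
Σ = (-152) + (-37.5) + (-16.5) + (17) + (-165) + (-150) + (-20) = -524
Area = |Σ|/2 = 262.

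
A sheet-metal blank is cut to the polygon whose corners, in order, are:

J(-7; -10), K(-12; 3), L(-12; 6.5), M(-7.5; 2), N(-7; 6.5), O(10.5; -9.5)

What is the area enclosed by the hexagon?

Apply the surveyor's formula: 2A = Σ (x_i·y_{i+1} − x_{i+1}·y_i), indices taken mod 6.
Cross-terms: -141, -42, 24.75, -34.75, -1.75, -171.5  ⇒  Σ = -366.25
Area = |Σ|/2 = 183.125.

183.125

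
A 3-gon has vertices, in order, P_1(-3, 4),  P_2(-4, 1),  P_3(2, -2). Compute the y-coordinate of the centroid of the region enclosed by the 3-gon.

1

Apply the shoelace formula. First the cross-terms c_i = x_i·y_{i+1} − x_{i+1}·y_i:
  13, 6, 2  ⇒  2A = 21, A = 10.5.
Then Σ (y_i + y_{i+1})·c_i = 63, so ȳ = 63 / (6·10.5) = 1.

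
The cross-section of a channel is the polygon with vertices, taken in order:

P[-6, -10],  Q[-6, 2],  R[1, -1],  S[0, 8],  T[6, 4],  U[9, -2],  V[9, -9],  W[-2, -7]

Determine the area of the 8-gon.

161

Apply the shoelace (surveyor's) formula: 2A = Σ (x_i·y_{i+1} − x_{i+1}·y_i), indices taken mod 8.
Σ = (-72) + (4) + (8) + (-48) + (-48) + (-63) + (-81) + (-22) = -322
Area = |Σ|/2 = 161.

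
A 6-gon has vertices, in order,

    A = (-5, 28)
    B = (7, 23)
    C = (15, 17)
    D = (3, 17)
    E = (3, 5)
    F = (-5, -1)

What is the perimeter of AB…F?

|AB| = √((12)² + (-5)²) = √169 = 13
|BC| = √((8)² + (-6)²) = √100 = 10
|CD| = √((-12)² + (0)²) = √144 = 12
|DE| = √((0)² + (-12)²) = √144 = 12
|EF| = √((-8)² + (-6)²) = √100 = 10
|FA| = √((0)² + (29)²) = √841 = 29
Perimeter = 13 + 10 + 12 + 12 + 10 + 29 = 86.

86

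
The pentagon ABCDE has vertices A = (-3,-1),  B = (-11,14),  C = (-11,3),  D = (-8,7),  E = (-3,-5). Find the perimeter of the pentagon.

50

|AB| = √((-8)² + (15)²) = √289 = 17
|BC| = √((0)² + (-11)²) = √121 = 11
|CD| = √((3)² + (4)²) = √25 = 5
|DE| = √((5)² + (-12)²) = √169 = 13
|EA| = √((0)² + (4)²) = √16 = 4
Perimeter = 17 + 11 + 5 + 13 + 4 = 50.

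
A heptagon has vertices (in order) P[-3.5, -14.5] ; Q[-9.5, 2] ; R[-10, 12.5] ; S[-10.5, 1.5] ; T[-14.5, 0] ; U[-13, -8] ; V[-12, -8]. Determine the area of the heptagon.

Apply the shoelace formula: 2A = Σ (x_i·y_{i+1} − x_{i+1}·y_i), indices taken mod 7.
Σ = (-144.75) + (-98.75) + (116.25) + (21.75) + (116) + (8) + (146) = 164.5
Area = |Σ|/2 = 82.25.

82.25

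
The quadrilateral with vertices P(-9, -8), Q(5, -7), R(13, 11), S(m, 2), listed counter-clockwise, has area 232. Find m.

Write out the shoelace sum; only the two edges meeting at S involve m:
2·Area = [(13·2 − m·11) + (m·(-8) − (-9)·2)] + 249
       = -19·m + 293 = 464
⇒ m = -9.

-9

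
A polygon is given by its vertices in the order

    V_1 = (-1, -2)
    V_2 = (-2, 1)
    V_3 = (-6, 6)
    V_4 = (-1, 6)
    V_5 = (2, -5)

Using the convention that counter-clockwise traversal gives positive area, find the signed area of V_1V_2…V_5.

Apply the shoelace formula: 2A = Σ (x_i·y_{i+1} − x_{i+1}·y_i), indices taken mod 5.
Σ = (-5) + (-6) + (-30) + (-7) + (-9) = -57
Signed area = Σ/2 = -28.5 (negative ⇒ clockwise traversal).

-28.5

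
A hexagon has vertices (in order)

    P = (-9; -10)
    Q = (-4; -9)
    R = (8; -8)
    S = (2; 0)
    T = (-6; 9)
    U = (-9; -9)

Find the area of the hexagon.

161.5

P→Q: (-9)(-9) − (-4)(-10) = 41
Q→R: (-4)(-8) − (8)(-9) = 104
R→S: (8)(0) − (2)(-8) = 16
S→T: (2)(9) − (-6)(0) = 18
T→U: (-6)(-9) − (-9)(9) = 135
U→P: (-9)(-10) − (-9)(-9) = 9
Σ = 323
Area = |Σ|/2 = 161.5.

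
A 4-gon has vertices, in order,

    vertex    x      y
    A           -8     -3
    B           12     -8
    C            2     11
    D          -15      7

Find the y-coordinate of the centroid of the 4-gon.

1.875

Apply the surveyor's formula. First the cross-terms c_i = x_i·y_{i+1} − x_{i+1}·y_i:
  100, 148, 179, 101  ⇒  2A = 528, A = 264.
Then Σ (y_i + y_{i+1})·c_i = 2970, so ȳ = 2970 / (6·264) = 1.875.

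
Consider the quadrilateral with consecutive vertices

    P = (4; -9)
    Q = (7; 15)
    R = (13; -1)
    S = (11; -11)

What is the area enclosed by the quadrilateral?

133

Apply the shoelace (surveyor's) formula: 2A = Σ (x_i·y_{i+1} − x_{i+1}·y_i), indices taken mod 4.
Cross-terms: 123, -202, -132, -55  ⇒  Σ = -266
Area = |Σ|/2 = 133.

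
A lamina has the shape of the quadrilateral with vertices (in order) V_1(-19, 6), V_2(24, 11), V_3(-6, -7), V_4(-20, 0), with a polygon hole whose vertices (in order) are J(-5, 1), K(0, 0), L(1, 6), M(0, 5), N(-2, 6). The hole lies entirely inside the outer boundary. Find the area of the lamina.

336

Outer boundary:
Apply Gauss's area formula: 2A = Σ (x_i·y_{i+1} − x_{i+1}·y_i), indices taken mod 4.
Σ = (-353) + (-102) + (-140) + (-120) = -715
Area = |Σ|/2 = 357.5.
Hole:
Cross-terms: 0, 0, 5, 10, 28  ⇒  Σ = 43
Area = |Σ|/2 = 21.5.
Net area = 357.5 − 21.5 = 336.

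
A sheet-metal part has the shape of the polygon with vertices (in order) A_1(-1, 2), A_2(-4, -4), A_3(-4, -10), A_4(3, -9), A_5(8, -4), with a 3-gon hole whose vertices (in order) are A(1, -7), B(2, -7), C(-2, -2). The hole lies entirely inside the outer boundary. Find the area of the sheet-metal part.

84.5

Outer boundary:
Apply the shoelace formula: 2A = Σ (x_i·y_{i+1} − x_{i+1}·y_i), indices taken mod 5.
A_1→A_2: (-1)(-4) − (-4)(2) = 12
A_2→A_3: (-4)(-10) − (-4)(-4) = 24
A_3→A_4: (-4)(-9) − (3)(-10) = 66
A_4→A_5: (3)(-4) − (8)(-9) = 60
A_5→A_1: (8)(2) − (-1)(-4) = 12
Σ = 174
Area = |Σ|/2 = 87.
Hole:
Apply the shoelace (surveyor's) formula: 2A = Σ (x_i·y_{i+1} − x_{i+1}·y_i), indices taken mod 3.
Σ = (7) + (-18) + (16) = 5
Area = |Σ|/2 = 2.5.
Net area = 87 − 2.5 = 84.5.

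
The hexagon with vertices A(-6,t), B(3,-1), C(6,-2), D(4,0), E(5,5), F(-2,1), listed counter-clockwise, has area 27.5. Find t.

The doubled signed area Σ (x_i y_{i+1} − x_{i+1} y_i) is linear in t.
With t=0 it equals 55; the coefficient of t is -5 (from the two edges through A).
So -5·t + 55 = 2·27.5 = 55 ⇒ t = 0.

0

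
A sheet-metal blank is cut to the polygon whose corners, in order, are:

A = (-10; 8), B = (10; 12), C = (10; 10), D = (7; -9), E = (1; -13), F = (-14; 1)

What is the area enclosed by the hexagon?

372.5

Apply Gauss's area formula: 2A = Σ (x_i·y_{i+1} − x_{i+1}·y_i), indices taken mod 6.
Σ = (-200) + (-20) + (-160) + (-82) + (-181) + (-102) = -745
Area = |Σ|/2 = 372.5.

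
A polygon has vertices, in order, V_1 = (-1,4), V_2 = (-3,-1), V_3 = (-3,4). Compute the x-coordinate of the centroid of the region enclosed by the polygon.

-7/3

Apply the shoelace formula. First the cross-terms c_i = x_i·y_{i+1} − x_{i+1}·y_i:
  13, -15, -8  ⇒  2A = -10, A = -5.
Then Σ (x_i + x_{i+1})·c_i = 70, so x̄ = 70 / (6·(-5)) = -7/3.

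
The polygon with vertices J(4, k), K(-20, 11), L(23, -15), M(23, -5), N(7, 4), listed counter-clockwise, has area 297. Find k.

6

The doubled signed area Σ (x_i y_{i+1} − x_{i+1} y_i) is linear in k.
With k=0 it equals 432; the coefficient of k is 27 (from the two edges through J).
So 27·k + 432 = 2·297 = 594 ⇒ k = 6.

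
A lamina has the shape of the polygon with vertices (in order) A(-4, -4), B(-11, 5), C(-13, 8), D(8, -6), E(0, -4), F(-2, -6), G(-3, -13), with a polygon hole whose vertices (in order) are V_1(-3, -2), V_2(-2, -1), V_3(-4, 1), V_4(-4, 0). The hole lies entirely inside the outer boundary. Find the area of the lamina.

Outer boundary:
Cross-terms: -64, -23, 14, -32, -8, 8, -40  ⇒  Σ = -145
Area = |Σ|/2 = 72.5.
Hole:
Apply the surveyor's formula: 2A = Σ (x_i·y_{i+1} − x_{i+1}·y_i), indices taken mod 4.
V_1→V_2: (-3)(-1) − (-2)(-2) = -1
V_2→V_3: (-2)(1) − (-4)(-1) = -6
V_3→V_4: (-4)(0) − (-4)(1) = 4
V_4→V_1: (-4)(-2) − (-3)(0) = 8
Σ = 5
Area = |Σ|/2 = 2.5.
Net area = 72.5 − 2.5 = 70.

70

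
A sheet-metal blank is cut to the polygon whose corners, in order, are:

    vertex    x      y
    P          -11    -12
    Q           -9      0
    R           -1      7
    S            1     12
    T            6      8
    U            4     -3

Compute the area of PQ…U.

Apply the shoelace (surveyor's) formula: 2A = Σ (x_i·y_{i+1} − x_{i+1}·y_i), indices taken mod 6.
Cross-terms: -108, -63, -19, -64, -50, -81  ⇒  Σ = -385
Area = |Σ|/2 = 192.5.

192.5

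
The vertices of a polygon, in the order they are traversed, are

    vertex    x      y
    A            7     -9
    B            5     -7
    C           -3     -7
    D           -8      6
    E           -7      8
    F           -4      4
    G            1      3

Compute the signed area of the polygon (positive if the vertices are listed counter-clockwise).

-99

Apply the shoelace formula: 2A = Σ (x_i·y_{i+1} − x_{i+1}·y_i), indices taken mod 7.
Σ = (-4) + (-56) + (-74) + (-22) + (4) + (-16) + (-30) = -198
Signed area = Σ/2 = -99 (negative ⇒ clockwise traversal).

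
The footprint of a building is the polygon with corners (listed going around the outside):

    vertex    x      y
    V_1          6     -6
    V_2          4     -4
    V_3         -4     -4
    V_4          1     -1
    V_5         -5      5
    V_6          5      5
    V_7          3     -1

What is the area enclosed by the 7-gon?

Σ = (0) + (-32) + (8) + (0) + (-50) + (-20) + (-12) = -106
Area = |Σ|/2 = 53.

53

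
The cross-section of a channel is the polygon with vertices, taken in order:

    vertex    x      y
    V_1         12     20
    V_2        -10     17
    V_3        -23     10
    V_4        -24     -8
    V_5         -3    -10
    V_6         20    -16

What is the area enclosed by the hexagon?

Apply the shoelace (surveyor's) formula: 2A = Σ (x_i·y_{i+1} − x_{i+1}·y_i), indices taken mod 6.
Σ = (404) + (291) + (424) + (216) + (248) + (592) = 2175
Area = |Σ|/2 = 1087.5.

1087.5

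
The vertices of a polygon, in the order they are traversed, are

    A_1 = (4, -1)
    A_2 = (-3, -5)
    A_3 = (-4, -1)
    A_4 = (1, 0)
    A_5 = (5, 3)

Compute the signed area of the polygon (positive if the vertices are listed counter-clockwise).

Σ = (-23) + (-17) + (1) + (3) + (-17) = -53
Signed area = Σ/2 = -26.5 (negative ⇒ clockwise traversal).

-26.5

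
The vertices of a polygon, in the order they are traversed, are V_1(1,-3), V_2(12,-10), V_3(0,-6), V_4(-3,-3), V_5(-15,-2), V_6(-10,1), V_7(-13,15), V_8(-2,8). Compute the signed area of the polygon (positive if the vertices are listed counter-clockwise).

-175.5

Apply the shoelace formula: 2A = Σ (x_i·y_{i+1} − x_{i+1}·y_i), indices taken mod 8.
V_1→V_2: (1)(-10) − (12)(-3) = 26
V_2→V_3: (12)(-6) − (0)(-10) = -72
V_3→V_4: (0)(-3) − (-3)(-6) = -18
V_4→V_5: (-3)(-2) − (-15)(-3) = -39
V_5→V_6: (-15)(1) − (-10)(-2) = -35
V_6→V_7: (-10)(15) − (-13)(1) = -137
V_7→V_8: (-13)(8) − (-2)(15) = -74
V_8→V_1: (-2)(-3) − (1)(8) = -2
Σ = -351
Signed area = Σ/2 = -175.5 (negative ⇒ clockwise traversal).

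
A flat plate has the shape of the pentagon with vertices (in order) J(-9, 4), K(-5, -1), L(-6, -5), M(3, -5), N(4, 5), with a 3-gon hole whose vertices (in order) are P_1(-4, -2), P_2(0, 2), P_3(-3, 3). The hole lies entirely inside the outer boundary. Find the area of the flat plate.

Outer boundary:
Apply Gauss's area formula: 2A = Σ (x_i·y_{i+1} − x_{i+1}·y_i), indices taken mod 5.
J→K: (-9)(-1) − (-5)(4) = 29
K→L: (-5)(-5) − (-6)(-1) = 19
L→M: (-6)(-5) − (3)(-5) = 45
M→N: (3)(5) − (4)(-5) = 35
N→J: (4)(4) − (-9)(5) = 61
Σ = 189
Area = |Σ|/2 = 94.5.
Hole:
Apply the shoelace formula: 2A = Σ (x_i·y_{i+1} − x_{i+1}·y_i), indices taken mod 3.
Σ = (-8) + (6) + (18) = 16
Area = |Σ|/2 = 8.
Net area = 94.5 − 8 = 86.5.

86.5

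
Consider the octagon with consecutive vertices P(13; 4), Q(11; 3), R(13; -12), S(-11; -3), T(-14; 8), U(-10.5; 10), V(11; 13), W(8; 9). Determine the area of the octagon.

434.75

Apply Gauss's area formula: 2A = Σ (x_i·y_{i+1} − x_{i+1}·y_i), indices taken mod 8.
Σ = (-5) + (-171) + (-171) + (-130) + (-56) + (-246.5) + (-5) + (-85) = -869.5
Area = |Σ|/2 = 434.75.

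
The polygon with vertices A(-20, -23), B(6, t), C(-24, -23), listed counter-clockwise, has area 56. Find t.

5

Write out the shoelace sum; only the two edges meeting at B involve t:
2·Area = [((-20)·t − 6·(-23)) + (6·(-23) − (-24)·t)] + 92
       = 4·t + 92 = 112
⇒ t = 5.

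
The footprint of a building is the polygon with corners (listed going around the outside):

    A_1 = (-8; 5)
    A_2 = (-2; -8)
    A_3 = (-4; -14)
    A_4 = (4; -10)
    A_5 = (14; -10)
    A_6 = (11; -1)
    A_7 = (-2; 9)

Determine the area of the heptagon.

Σ = (74) + (-4) + (96) + (100) + (96) + (97) + (62) = 521
Area = |Σ|/2 = 260.5.

260.5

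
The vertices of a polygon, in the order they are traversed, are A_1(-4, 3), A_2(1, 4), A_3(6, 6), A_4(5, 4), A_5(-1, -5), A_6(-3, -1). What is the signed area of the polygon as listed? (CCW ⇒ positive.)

-45.5

Σ = (-19) + (-18) + (-6) + (-21) + (-14) + (-13) = -91
Signed area = Σ/2 = -45.5 (negative ⇒ clockwise traversal).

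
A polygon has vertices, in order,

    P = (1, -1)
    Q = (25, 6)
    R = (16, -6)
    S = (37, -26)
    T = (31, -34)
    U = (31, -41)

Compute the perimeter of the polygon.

136

|PQ| = √((24)² + (7)²) = √625 = 25
|QR| = √((-9)² + (-12)²) = √225 = 15
|RS| = √((21)² + (-20)²) = √841 = 29
|ST| = √((-6)² + (-8)²) = √100 = 10
|TU| = √((0)² + (-7)²) = √49 = 7
|UP| = √((-30)² + (40)²) = √2500 = 50
Perimeter = 25 + 15 + 29 + 10 + 7 + 50 = 136.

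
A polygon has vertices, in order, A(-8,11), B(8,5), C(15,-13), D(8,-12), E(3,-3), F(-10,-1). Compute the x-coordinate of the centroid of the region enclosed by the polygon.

563/261

Apply the shoelace formula. First the cross-terms c_i = x_i·y_{i+1} − x_{i+1}·y_i:
  -128, -179, -76, 12, -33, -118  ⇒  2A = -522, A = -261.
Then Σ (x_i + x_{i+1})·c_i = -3378, so x̄ = -3378 / (6·(-261)) = 563/261.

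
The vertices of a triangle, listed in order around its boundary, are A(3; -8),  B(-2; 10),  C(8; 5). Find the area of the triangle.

77.5

Apply the shoelace (surveyor's) formula: 2A = Σ (x_i·y_{i+1} − x_{i+1}·y_i), indices taken mod 3.
Σ = (14) + (-90) + (-79) = -155
Area = |Σ|/2 = 77.5.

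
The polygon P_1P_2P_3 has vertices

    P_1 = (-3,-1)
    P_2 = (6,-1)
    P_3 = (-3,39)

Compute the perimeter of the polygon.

90

|P_1P_2| = √((9)² + (0)²) = √81 = 9
|P_2P_3| = √((-9)² + (40)²) = √1681 = 41
|P_3P_1| = √((0)² + (-40)²) = √1600 = 40
Perimeter = 9 + 41 + 40 = 90.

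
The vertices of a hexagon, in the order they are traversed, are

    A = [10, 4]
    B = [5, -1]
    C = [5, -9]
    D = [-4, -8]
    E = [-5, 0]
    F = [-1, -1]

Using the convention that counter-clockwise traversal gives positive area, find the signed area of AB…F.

-87.5

Apply the shoelace (surveyor's) formula: 2A = Σ (x_i·y_{i+1} − x_{i+1}·y_i), indices taken mod 6.
Σ = (-30) + (-40) + (-76) + (-40) + (5) + (6) = -175
Signed area = Σ/2 = -87.5 (negative ⇒ clockwise traversal).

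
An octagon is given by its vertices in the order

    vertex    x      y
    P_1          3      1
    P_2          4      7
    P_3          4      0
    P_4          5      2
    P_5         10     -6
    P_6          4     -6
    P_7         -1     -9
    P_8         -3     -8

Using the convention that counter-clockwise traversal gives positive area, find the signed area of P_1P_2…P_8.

-64.5

P_1→P_2: (3)(7) − (4)(1) = 17
P_2→P_3: (4)(0) − (4)(7) = -28
P_3→P_4: (4)(2) − (5)(0) = 8
P_4→P_5: (5)(-6) − (10)(2) = -50
P_5→P_6: (10)(-6) − (4)(-6) = -36
P_6→P_7: (4)(-9) − (-1)(-6) = -42
P_7→P_8: (-1)(-8) − (-3)(-9) = -19
P_8→P_1: (-3)(1) − (3)(-8) = 21
Σ = -129
Signed area = Σ/2 = -64.5 (negative ⇒ clockwise traversal).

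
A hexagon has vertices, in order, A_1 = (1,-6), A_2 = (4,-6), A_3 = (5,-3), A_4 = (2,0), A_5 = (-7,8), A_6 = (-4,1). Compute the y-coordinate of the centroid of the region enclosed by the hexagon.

-79/159

Apply the surveyor's formula. First the cross-terms c_i = x_i·y_{i+1} − x_{i+1}·y_i:
  18, 18, 6, 16, 25, 23  ⇒  2A = 106, A = 53.
Then Σ (y_i + y_{i+1})·c_i = -158, so ȳ = -158 / (6·53) = -79/159.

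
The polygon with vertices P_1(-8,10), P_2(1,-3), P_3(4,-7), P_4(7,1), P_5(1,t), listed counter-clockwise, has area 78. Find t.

Write out the shoelace sum; only the two edges meeting at P_5 involve t:
2·Area = [(7·t − 1·1) + (1·10 − (-8)·t)] + 72
       = 15·t + 81 = 156
⇒ t = 5.

5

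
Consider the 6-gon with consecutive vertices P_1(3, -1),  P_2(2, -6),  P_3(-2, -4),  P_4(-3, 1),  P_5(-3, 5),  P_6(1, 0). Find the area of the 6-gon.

34

Apply the shoelace (surveyor's) formula: 2A = Σ (x_i·y_{i+1} − x_{i+1}·y_i), indices taken mod 6.
Cross-terms: -16, -20, -14, -12, -5, -1  ⇒  Σ = -68
Area = |Σ|/2 = 34.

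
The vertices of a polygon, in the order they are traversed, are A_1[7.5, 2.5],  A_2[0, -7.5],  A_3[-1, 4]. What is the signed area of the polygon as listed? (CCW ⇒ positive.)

-48.125

Σ = (-56.25) + (-7.5) + (-32.5) = -96.25
Signed area = Σ/2 = -48.125 (negative ⇒ clockwise traversal).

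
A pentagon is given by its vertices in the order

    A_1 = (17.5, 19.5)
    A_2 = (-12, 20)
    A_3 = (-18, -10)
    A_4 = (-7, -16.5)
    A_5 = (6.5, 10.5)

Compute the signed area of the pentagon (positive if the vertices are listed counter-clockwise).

Σ = (584) + (480) + (227) + (33.75) + (-57) = 1267.75
Signed area = Σ/2 = 633.875 (positive ⇒ counter-clockwise traversal).

633.875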